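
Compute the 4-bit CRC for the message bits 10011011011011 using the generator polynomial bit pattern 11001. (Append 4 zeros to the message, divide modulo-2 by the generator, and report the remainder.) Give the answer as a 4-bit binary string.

0010

Append 4 zeros: 100110110110110000. Divide by 11001 (XOR where the leading bit is 1):
  pos 0: 10011 XOR 11001 = 01010
  pos 1: 10100 XOR 11001 = 01101
  pos 2: 11011 XOR 11001 = 00010
  pos 5: 10101 XOR 11001 = 01100
  pos 6: 11001 XOR 11001 = 00000
  pos 12: 11000 XOR 11001 = 00001
Remainder (last 4 bits) = 0010. This is the CRC / FCS.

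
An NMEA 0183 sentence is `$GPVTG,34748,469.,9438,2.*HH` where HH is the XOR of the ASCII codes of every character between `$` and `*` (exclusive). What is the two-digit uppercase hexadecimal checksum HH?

XOR the ASCII codes of the payload characters:
  'G' = 0x47 → acc = 0x47
  'P' = 0x50 → acc = 0x17
  'V' = 0x56 → acc = 0x41
  'T' = 0x54 → acc = 0x15
  'G' = 0x47 → acc = 0x52
  ',' = 0x2C → acc = 0x7E
  '3' = 0x33 → acc = 0x4D
  '4' = 0x34 → acc = 0x79
  '7' = 0x37 → acc = 0x4E
  '4' = 0x34 → acc = 0x7A
  '8' = 0x38 → acc = 0x42
  ',' = 0x2C → acc = 0x6E
  '4' = 0x34 → acc = 0x5A
  '6' = 0x36 → acc = 0x6C
  '9' = 0x39 → acc = 0x55
  '.' = 0x2E → acc = 0x7B
  ',' = 0x2C → acc = 0x57
  '9' = 0x39 → acc = 0x6E
  '4' = 0x34 → acc = 0x5A
  '3' = 0x33 → acc = 0x69
  '8' = 0x38 → acc = 0x51
  ',' = 0x2C → acc = 0x7D
  '2' = 0x32 → acc = 0x4F
  '.' = 0x2E → acc = 0x61
Checksum = 0x61.

61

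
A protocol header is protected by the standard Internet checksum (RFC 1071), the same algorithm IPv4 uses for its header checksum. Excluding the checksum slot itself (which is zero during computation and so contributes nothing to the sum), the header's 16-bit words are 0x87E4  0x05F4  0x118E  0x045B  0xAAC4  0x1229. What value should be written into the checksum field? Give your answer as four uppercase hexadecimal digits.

One's-complement addition (fold any carry out of bit 15 back into bit 0):
  0x87E4 + 0x05F4 = 0x08DD8
  0x8DD8 + 0x118E = 0x09F66
  0x9F66 + 0x045B = 0x0A3C1
  0xA3C1 + 0xAAC4 = 0x14E85 → wrap carry → 0x4E86
  0x4E86 + 0x1229 = 0x060AF
One's-complement sum = 0x60AF.
Checksum = ~0x60AF & 0xFFFF = 0x9F50.

9F50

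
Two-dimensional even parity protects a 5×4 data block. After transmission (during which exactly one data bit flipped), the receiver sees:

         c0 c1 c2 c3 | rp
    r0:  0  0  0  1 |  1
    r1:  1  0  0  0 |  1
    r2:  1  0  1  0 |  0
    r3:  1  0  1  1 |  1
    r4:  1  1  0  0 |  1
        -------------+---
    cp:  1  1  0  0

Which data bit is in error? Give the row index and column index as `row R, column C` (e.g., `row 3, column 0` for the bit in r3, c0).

row 4, column 0

Recompute each row's even parity and compare to rp:
  r0: data parity 1, sent rp 1 → ok
  r1: data parity 1, sent rp 1 → ok
  r2: data parity 0, sent rp 0 → ok
  r3: data parity 1, sent rp 1 → ok
  r4: data parity 0, sent rp 1 → mismatch
Recompute each column's even parity and compare to cp:
  c0: data parity 0, sent cp 1 → mismatch
  c1: data parity 1, sent cp 1 → ok
  c2: data parity 0, sent cp 0 → ok
  c3: data parity 0, sent cp 0 → ok
Exactly one row (r4) and one column (c0) fail → the flipped bit is at their intersection.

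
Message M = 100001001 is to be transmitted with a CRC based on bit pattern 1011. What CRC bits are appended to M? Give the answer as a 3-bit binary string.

Append 3 zeros: 100001001000. Divide by 1011 (XOR where the leading bit is 1):
  pos 0: 1000 XOR 1011 = 0011
  pos 2: 1101 XOR 1011 = 0110
  pos 3: 1100 XOR 1011 = 0111
  pos 4: 1110 XOR 1011 = 0101
  pos 5: 1011 XOR 1011 = 0000
Remainder (last 3 bits) = 000. This is the CRC / FCS.

000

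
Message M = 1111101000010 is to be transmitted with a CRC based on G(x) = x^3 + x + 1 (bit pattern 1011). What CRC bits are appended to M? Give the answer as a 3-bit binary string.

Append 3 zeros: 1111101000010000. Divide by 1011 (XOR where the leading bit is 1):
  pos 0: 1111 XOR 1011 = 0100
  pos 1: 1001 XOR 1011 = 0010
  pos 3: 1001 XOR 1011 = 0010
  pos 5: 1000 XOR 1011 = 0011
  pos 7: 1100 XOR 1011 = 0111
  pos 8: 1111 XOR 1011 = 0100
  pos 9: 1000 XOR 1011 = 0011
  pos 11: 1100 XOR 1011 = 0111
  pos 12: 1110 XOR 1011 = 0101
Remainder (last 3 bits) = 101. This is the CRC / FCS.

101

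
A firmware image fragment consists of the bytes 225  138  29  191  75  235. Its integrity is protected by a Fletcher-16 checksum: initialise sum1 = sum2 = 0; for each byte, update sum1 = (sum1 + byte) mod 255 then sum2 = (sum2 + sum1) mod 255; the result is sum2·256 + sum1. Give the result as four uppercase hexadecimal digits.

Running sums (mod 255):
  after byte 0 (225): sum1=225, sum2=225
  after byte 1 (138): sum1=108, sum2=78
  after byte 2 (29): sum1=137, sum2=215
  after byte 3 (191): sum1=73, sum2=33
  after byte 4 (75): sum1=148, sum2=181
  after byte 5 (235): sum1=128, sum2=54
Checksum = sum2·256 + sum1 = 54·256 + 128 = 13952 = 0x3680.

3680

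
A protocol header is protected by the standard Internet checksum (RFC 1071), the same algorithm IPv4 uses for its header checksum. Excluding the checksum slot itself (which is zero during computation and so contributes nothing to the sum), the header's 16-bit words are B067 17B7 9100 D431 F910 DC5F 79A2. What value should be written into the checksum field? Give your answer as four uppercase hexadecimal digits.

One's-complement addition (fold any carry out of bit 15 back into bit 0):
  0xB067 + 0x17B7 = 0x0C81E
  0xC81E + 0x9100 = 0x1591E → wrap carry → 0x591F
  0x591F + 0xD431 = 0x12D50 → wrap carry → 0x2D51
  0x2D51 + 0xF910 = 0x12661 → wrap carry → 0x2662
  0x2662 + 0xDC5F = 0x102C1 → wrap carry → 0x02C2
  0x02C2 + 0x79A2 = 0x07C64
One's-complement sum = 0x7C64.
Checksum = ~0x7C64 & 0xFFFF = 0x839B.

839B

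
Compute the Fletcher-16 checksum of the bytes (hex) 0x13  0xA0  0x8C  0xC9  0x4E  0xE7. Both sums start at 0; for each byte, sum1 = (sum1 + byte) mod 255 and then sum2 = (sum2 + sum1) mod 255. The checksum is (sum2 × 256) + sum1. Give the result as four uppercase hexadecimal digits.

Running sums (mod 255):
  after byte 0 (0x13): sum1=19, sum2=19
  after byte 1 (0xA0): sum1=179, sum2=198
  after byte 2 (0x8C): sum1=64, sum2=7
  after byte 3 (0xC9): sum1=10, sum2=17
  after byte 4 (0x4E): sum1=88, sum2=105
  after byte 5 (0xE7): sum1=64, sum2=169
Checksum = sum2·256 + sum1 = 169·256 + 64 = 43328 = 0xA940.

A940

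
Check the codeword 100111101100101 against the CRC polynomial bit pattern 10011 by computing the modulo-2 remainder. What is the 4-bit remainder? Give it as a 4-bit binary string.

Modulo-2 division of 100111101100101 by 10011:
  pos 0: 10011 XOR 10011 = 00000
  pos 5: 11011 XOR 10011 = 01000
  pos 6: 10000 XOR 10011 = 00011
  pos 9: 11010 XOR 10011 = 01001
  pos 10: 10011 XOR 10011 = 00000
Remainder = 0000 (zero — the frame passes the CRC check).

0000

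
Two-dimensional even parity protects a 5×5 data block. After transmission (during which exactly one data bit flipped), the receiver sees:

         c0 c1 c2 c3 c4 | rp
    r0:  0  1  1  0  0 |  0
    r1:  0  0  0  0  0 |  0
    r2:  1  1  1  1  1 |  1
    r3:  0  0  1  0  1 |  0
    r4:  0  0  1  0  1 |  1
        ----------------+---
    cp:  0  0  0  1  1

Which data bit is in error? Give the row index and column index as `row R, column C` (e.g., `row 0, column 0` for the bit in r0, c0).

Recompute each row's even parity and compare to rp:
  r0: data parity 0, sent rp 0 → ok
  r1: data parity 0, sent rp 0 → ok
  r2: data parity 1, sent rp 1 → ok
  r3: data parity 0, sent rp 0 → ok
  r4: data parity 0, sent rp 1 → mismatch
Recompute each column's even parity and compare to cp:
  c0: data parity 1, sent cp 0 → mismatch
  c1: data parity 0, sent cp 0 → ok
  c2: data parity 0, sent cp 0 → ok
  c3: data parity 1, sent cp 1 → ok
  c4: data parity 1, sent cp 1 → ok
Exactly one row (r4) and one column (c0) fail → the flipped bit is at their intersection.

row 4, column 0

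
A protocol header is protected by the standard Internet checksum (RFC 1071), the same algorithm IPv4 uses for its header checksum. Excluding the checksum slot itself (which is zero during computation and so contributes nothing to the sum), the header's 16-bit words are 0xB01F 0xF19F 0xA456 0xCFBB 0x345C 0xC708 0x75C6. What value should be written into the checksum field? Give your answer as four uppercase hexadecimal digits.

7902

One's-complement addition (fold any carry out of bit 15 back into bit 0):
  0xB01F + 0xF19F = 0x1A1BE → wrap carry → 0xA1BF
  0xA1BF + 0xA456 = 0x14615 → wrap carry → 0x4616
  0x4616 + 0xCFBB = 0x115D1 → wrap carry → 0x15D2
  0x15D2 + 0x345C = 0x04A2E
  0x4A2E + 0xC708 = 0x11136 → wrap carry → 0x1137
  0x1137 + 0x75C6 = 0x086FD
One's-complement sum = 0x86FD.
Checksum = ~0x86FD & 0xFFFF = 0x7902.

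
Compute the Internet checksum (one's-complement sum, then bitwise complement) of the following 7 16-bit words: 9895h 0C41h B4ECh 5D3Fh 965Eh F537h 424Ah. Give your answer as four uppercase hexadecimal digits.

7B1C

One's-complement addition (fold any carry out of bit 15 back into bit 0):
  0x9895 + 0x0C41 = 0x0A4D6
  0xA4D6 + 0xB4EC = 0x159C2 → wrap carry → 0x59C3
  0x59C3 + 0x5D3F = 0x0B702
  0xB702 + 0x965E = 0x14D60 → wrap carry → 0x4D61
  0x4D61 + 0xF537 = 0x14298 → wrap carry → 0x4299
  0x4299 + 0x424A = 0x084E3
One's-complement sum = 0x84E3.
Checksum = ~0x84E3 & 0xFFFF = 0x7B1C.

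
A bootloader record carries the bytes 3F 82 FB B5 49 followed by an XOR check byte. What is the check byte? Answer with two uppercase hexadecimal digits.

XOR the bytes together:
  start with 0x3F
  0x3F ⊕ 0x82 = 0xBD
  0xBD ⊕ 0xFB = 0x46
  0x46 ⊕ 0xB5 = 0xF3
  0xF3 ⊕ 0x49 = 0xBA

BA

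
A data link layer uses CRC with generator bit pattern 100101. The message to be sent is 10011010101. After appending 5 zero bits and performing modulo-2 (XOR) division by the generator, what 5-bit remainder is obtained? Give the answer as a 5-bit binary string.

11101

Append 5 zeros: 1001101010100000. Divide by 100101 (XOR where the leading bit is 1):
  pos 0: 100110 XOR 100101 = 000011
  pos 4: 111010 XOR 100101 = 011111
  pos 5: 111111 XOR 100101 = 011010
  pos 6: 110100 XOR 100101 = 010001
  pos 7: 100010 XOR 100101 = 000111
  pos 10: 111000 XOR 100101 = 011101
Remainder (last 5 bits) = 11101. This is the CRC / FCS.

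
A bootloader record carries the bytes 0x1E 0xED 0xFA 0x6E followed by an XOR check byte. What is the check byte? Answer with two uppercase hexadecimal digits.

XOR the bytes together:
  start with 0x1E
  0x1E ⊕ 0xED = 0xF3
  0xF3 ⊕ 0xFA = 0x09
  0x09 ⊕ 0x6E = 0x67

67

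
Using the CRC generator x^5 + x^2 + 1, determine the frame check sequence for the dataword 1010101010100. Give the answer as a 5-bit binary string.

Append 5 zeros: 101010101010000000. Divide by 100101 (XOR where the leading bit is 1):
  pos 0: 101010 XOR 100101 = 001111
  pos 2: 111110 XOR 100101 = 011011
  pos 3: 110111 XOR 100101 = 010010
  pos 4: 100100 XOR 100101 = 000001
  pos 9: 110000 XOR 100101 = 010101
  pos 10: 101010 XOR 100101 = 001111
  pos 12: 111100 XOR 100101 = 011001
Remainder (last 5 bits) = 11001. This is the CRC / FCS.

11001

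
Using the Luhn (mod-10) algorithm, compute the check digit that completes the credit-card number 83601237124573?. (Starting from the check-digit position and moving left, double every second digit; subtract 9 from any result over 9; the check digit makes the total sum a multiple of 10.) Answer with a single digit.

Partial digits right→left: 3 7 5 4 2 1 7 3 2 1 0 6 3 8
Double every second digit counting from the check-digit position (so the 1st, 3rd, 5th, ... of the partial from the right).
  doubled (with −9 where >9): 6 1 4 5 4 0 6 → sum 26
  kept as-is: 7 4 1 3 1 6 8 → sum 30
Total = 26 + 30 = 56.
Check digit = (10 − (56 mod 10)) mod 10 = 4.

4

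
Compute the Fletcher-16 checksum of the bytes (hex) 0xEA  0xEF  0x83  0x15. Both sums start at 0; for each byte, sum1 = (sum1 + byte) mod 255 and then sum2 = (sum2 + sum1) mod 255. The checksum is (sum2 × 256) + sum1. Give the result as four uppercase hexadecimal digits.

Running sums (mod 255):
  after byte 0 (0xEA): sum1=234, sum2=234
  after byte 1 (0xEF): sum1=218, sum2=197
  after byte 2 (0x83): sum1=94, sum2=36
  after byte 3 (0x15): sum1=115, sum2=151
Checksum = sum2·256 + sum1 = 151·256 + 115 = 38771 = 0x9773.

9773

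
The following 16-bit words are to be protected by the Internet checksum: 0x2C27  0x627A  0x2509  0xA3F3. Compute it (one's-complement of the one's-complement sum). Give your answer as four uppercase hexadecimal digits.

A861

One's-complement addition (fold any carry out of bit 15 back into bit 0):
  0x2C27 + 0x627A = 0x08EA1
  0x8EA1 + 0x2509 = 0x0B3AA
  0xB3AA + 0xA3F3 = 0x1579D → wrap carry → 0x579E
One's-complement sum = 0x579E.
Checksum = ~0x579E & 0xFFFF = 0xA861.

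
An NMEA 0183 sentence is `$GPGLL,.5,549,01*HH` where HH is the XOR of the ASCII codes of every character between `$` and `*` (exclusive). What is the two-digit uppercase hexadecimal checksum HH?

5E

XOR the ASCII codes of the payload characters:
  'G' = 0x47 → acc = 0x47
  'P' = 0x50 → acc = 0x17
  'G' = 0x47 → acc = 0x50
  'L' = 0x4C → acc = 0x1C
  'L' = 0x4C → acc = 0x50
  ',' = 0x2C → acc = 0x7C
  '.' = 0x2E → acc = 0x52
  '5' = 0x35 → acc = 0x67
  ',' = 0x2C → acc = 0x4B
  '5' = 0x35 → acc = 0x7E
  '4' = 0x34 → acc = 0x4A
  '9' = 0x39 → acc = 0x73
  ',' = 0x2C → acc = 0x5F
  '0' = 0x30 → acc = 0x6F
  '1' = 0x31 → acc = 0x5E
Checksum = 0x5E.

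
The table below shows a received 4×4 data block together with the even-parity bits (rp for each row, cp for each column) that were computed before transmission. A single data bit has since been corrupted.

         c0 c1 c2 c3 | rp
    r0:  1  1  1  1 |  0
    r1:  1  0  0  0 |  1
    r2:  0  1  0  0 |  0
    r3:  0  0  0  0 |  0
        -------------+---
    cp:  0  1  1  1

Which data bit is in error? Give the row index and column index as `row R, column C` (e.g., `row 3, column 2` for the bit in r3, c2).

Recompute each row's even parity and compare to rp:
  r0: data parity 0, sent rp 0 → ok
  r1: data parity 1, sent rp 1 → ok
  r2: data parity 1, sent rp 0 → mismatch
  r3: data parity 0, sent rp 0 → ok
Recompute each column's even parity and compare to cp:
  c0: data parity 0, sent cp 0 → ok
  c1: data parity 0, sent cp 1 → mismatch
  c2: data parity 1, sent cp 1 → ok
  c3: data parity 1, sent cp 1 → ok
Exactly one row (r2) and one column (c1) fail → the flipped bit is at their intersection.

row 2, column 1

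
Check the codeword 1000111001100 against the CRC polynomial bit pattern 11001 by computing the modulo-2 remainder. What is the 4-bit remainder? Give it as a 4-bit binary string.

Modulo-2 division of 1000111001100 by 11001:
  pos 0: 10001 XOR 11001 = 01000
  pos 1: 10001 XOR 11001 = 01000
  pos 2: 10001 XOR 11001 = 01000
  pos 3: 10000 XOR 11001 = 01001
  pos 4: 10010 XOR 11001 = 01011
  pos 5: 10111 XOR 11001 = 01110
  pos 6: 11101 XOR 11001 = 00100
  pos 8: 10000 XOR 11001 = 01001
Remainder = 1001 (nonzero — an error is detected).

1001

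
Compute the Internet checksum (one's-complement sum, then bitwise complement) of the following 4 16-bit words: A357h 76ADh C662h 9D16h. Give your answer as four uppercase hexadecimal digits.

8281

One's-complement addition (fold any carry out of bit 15 back into bit 0):
  0xA357 + 0x76AD = 0x11A04 → wrap carry → 0x1A05
  0x1A05 + 0xC662 = 0x0E067
  0xE067 + 0x9D16 = 0x17D7D → wrap carry → 0x7D7E
One's-complement sum = 0x7D7E.
Checksum = ~0x7D7E & 0xFFFF = 0x8281.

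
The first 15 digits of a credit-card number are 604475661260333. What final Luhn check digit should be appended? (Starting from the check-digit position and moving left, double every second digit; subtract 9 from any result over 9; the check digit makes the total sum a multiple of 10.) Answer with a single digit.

Partial digits right→left: 3 3 3 0 6 2 1 6 6 5 7 4 4 0 6
Double every second digit counting from the check-digit position (so the 1st, 3rd, 5th, ... of the partial from the right).
  doubled (with −9 where >9): 6 6 3 2 3 5 8 3 → sum 36
  kept as-is: 3 0 2 6 5 4 0 → sum 20
Total = 36 + 20 = 56.
Check digit = (10 − (56 mod 10)) mod 10 = 4.

4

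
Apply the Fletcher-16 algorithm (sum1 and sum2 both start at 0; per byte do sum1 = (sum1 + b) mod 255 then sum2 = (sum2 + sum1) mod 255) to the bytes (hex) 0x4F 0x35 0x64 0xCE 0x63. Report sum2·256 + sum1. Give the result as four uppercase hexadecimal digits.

Running sums (mod 255):
  after byte 0 (0x4F): sum1=79, sum2=79
  after byte 1 (0x35): sum1=132, sum2=211
  after byte 2 (0x64): sum1=232, sum2=188
  after byte 3 (0xCE): sum1=183, sum2=116
  after byte 4 (0x63): sum1=27, sum2=143
Checksum = sum2·256 + sum1 = 143·256 + 27 = 36635 = 0x8F1B.

8F1B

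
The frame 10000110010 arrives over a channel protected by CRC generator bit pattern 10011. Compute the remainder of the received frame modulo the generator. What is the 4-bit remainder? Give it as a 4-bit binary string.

Modulo-2 division of 10000110010 by 10011:
  pos 0: 10000 XOR 10011 = 00011
  pos 3: 11110 XOR 10011 = 01101
  pos 4: 11010 XOR 10011 = 01001
  pos 5: 10011 XOR 10011 = 00000
Remainder = 0000 (zero — the frame passes the CRC check).

0000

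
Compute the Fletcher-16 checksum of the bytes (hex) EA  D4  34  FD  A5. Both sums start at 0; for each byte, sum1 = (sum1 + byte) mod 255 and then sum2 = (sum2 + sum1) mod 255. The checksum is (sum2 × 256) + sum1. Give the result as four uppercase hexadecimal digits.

Running sums (mod 255):
  after byte 0 (EA): sum1=234, sum2=234
  after byte 1 (D4): sum1=191, sum2=170
  after byte 2 (34): sum1=243, sum2=158
  after byte 3 (FD): sum1=241, sum2=144
  after byte 4 (A5): sum1=151, sum2=40
Checksum = sum2·256 + sum1 = 40·256 + 151 = 10391 = 0x2897.

2897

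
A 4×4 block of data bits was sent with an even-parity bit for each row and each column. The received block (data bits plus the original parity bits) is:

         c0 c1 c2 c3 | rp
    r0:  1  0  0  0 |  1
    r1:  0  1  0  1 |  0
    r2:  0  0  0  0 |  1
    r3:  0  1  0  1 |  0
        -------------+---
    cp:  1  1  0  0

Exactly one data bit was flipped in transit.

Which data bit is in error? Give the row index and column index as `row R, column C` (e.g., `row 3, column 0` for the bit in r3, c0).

Recompute each row's even parity and compare to rp:
  r0: data parity 1, sent rp 1 → ok
  r1: data parity 0, sent rp 0 → ok
  r2: data parity 0, sent rp 1 → mismatch
  r3: data parity 0, sent rp 0 → ok
Recompute each column's even parity and compare to cp:
  c0: data parity 1, sent cp 1 → ok
  c1: data parity 0, sent cp 1 → mismatch
  c2: data parity 0, sent cp 0 → ok
  c3: data parity 0, sent cp 0 → ok
Exactly one row (r2) and one column (c1) fail → the flipped bit is at their intersection.

row 2, column 1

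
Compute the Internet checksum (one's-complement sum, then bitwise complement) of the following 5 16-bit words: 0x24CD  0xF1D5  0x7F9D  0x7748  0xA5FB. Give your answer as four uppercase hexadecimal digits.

4C7B

One's-complement addition (fold any carry out of bit 15 back into bit 0):
  0x24CD + 0xF1D5 = 0x116A2 → wrap carry → 0x16A3
  0x16A3 + 0x7F9D = 0x09640
  0x9640 + 0x7748 = 0x10D88 → wrap carry → 0x0D89
  0x0D89 + 0xA5FB = 0x0B384
One's-complement sum = 0xB384.
Checksum = ~0xB384 & 0xFFFF = 0x4C7B.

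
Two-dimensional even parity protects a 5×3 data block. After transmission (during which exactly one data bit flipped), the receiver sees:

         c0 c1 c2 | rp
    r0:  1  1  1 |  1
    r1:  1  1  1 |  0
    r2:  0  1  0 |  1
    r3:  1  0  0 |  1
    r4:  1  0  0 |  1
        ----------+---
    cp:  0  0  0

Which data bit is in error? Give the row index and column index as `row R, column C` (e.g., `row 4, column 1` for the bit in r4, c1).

row 1, column 1

Recompute each row's even parity and compare to rp:
  r0: data parity 1, sent rp 1 → ok
  r1: data parity 1, sent rp 0 → mismatch
  r2: data parity 1, sent rp 1 → ok
  r3: data parity 1, sent rp 1 → ok
  r4: data parity 1, sent rp 1 → ok
Recompute each column's even parity and compare to cp:
  c0: data parity 0, sent cp 0 → ok
  c1: data parity 1, sent cp 0 → mismatch
  c2: data parity 0, sent cp 0 → ok
Exactly one row (r1) and one column (c1) fail → the flipped bit is at their intersection.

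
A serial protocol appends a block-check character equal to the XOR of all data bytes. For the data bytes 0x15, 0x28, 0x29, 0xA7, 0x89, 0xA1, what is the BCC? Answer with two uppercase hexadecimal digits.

9B

XOR the bytes together:
  start with 0x15
  0x15 ⊕ 0x28 = 0x3D
  0x3D ⊕ 0x29 = 0x14
  0x14 ⊕ 0xA7 = 0xB3
  0xB3 ⊕ 0x89 = 0x3A
  0x3A ⊕ 0xA1 = 0x9B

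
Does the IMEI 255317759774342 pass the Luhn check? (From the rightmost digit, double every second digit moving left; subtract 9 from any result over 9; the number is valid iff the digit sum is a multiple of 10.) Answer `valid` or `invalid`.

valid

From the right, keep odd positions and double even positions (subtract 9 from any doubled value over 9):
  doubled (positions 2,4,...): 8 8 5 1 5 6 1 → sum 34
  kept (positions 1,3,...): 2 3 7 9 7 1 5 2 → sum 36
Total = 70.
70 mod 10 = 0, so the number is valid.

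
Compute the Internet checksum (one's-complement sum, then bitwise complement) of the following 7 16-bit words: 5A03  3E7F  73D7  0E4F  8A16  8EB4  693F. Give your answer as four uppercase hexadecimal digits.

634C

One's-complement addition (fold any carry out of bit 15 back into bit 0):
  0x5A03 + 0x3E7F = 0x09882
  0x9882 + 0x73D7 = 0x10C59 → wrap carry → 0x0C5A
  0x0C5A + 0x0E4F = 0x01AA9
  0x1AA9 + 0x8A16 = 0x0A4BF
  0xA4BF + 0x8EB4 = 0x13373 → wrap carry → 0x3374
  0x3374 + 0x693F = 0x09CB3
One's-complement sum = 0x9CB3.
Checksum = ~0x9CB3 & 0xFFFF = 0x634C.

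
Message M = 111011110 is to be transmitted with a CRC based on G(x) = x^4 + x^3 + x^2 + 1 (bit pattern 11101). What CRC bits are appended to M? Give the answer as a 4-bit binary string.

1000

Append 4 zeros: 1110111100000. Divide by 11101 (XOR where the leading bit is 1):
  pos 0: 11101 XOR 11101 = 00000
  pos 5: 11100 XOR 11101 = 00001
Remainder (last 4 bits) = 1000. This is the CRC / FCS.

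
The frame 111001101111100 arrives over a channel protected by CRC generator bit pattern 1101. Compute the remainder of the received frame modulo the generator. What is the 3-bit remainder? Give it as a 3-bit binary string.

001

Modulo-2 division of 111001101111100 by 1101:
  pos 0: 1110 XOR 1101 = 0011
  pos 2: 1101 XOR 1101 = 0000
  pos 6: 1011 XOR 1101 = 0110
  pos 7: 1101 XOR 1101 = 0000
  pos 11: 1100 XOR 1101 = 0001
Remainder = 001 (nonzero — an error is detected).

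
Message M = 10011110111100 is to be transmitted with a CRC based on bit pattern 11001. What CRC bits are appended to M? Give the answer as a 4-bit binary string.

0011

Append 4 zeros: 100111101111000000. Divide by 11001 (XOR where the leading bit is 1):
  pos 0: 10011 XOR 11001 = 01010
  pos 1: 10101 XOR 11001 = 01100
  pos 2: 11001 XOR 11001 = 00000
  pos 8: 11110 XOR 11001 = 00111
  pos 10: 11100 XOR 11001 = 00101
  pos 12: 10100 XOR 11001 = 01101
  pos 13: 11010 XOR 11001 = 00011
Remainder (last 4 bits) = 0011. This is the CRC / FCS.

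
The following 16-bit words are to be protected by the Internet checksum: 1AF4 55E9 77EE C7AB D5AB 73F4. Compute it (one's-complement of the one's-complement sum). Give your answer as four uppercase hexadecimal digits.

05E8

One's-complement addition (fold any carry out of bit 15 back into bit 0):
  0x1AF4 + 0x55E9 = 0x070DD
  0x70DD + 0x77EE = 0x0E8CB
  0xE8CB + 0xC7AB = 0x1B076 → wrap carry → 0xB077
  0xB077 + 0xD5AB = 0x18622 → wrap carry → 0x8623
  0x8623 + 0x73F4 = 0x0FA17
One's-complement sum = 0xFA17.
Checksum = ~0xFA17 & 0xFFFF = 0x05E8.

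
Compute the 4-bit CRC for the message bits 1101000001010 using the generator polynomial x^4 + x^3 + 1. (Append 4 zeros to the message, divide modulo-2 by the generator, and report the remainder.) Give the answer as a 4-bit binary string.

Append 4 zeros: 11010000010100000. Divide by 11001 (XOR where the leading bit is 1):
  pos 0: 11010 XOR 11001 = 00011
  pos 3: 11000 XOR 11001 = 00001
  pos 7: 10101 XOR 11001 = 01100
  pos 8: 11000 XOR 11001 = 00001
  pos 12: 10000 XOR 11001 = 01001
Remainder (last 4 bits) = 1001. This is the CRC / FCS.

1001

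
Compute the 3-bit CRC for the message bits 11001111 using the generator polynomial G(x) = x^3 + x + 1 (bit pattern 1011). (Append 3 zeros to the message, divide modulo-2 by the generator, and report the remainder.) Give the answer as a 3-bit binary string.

Append 3 zeros: 11001111000. Divide by 1011 (XOR where the leading bit is 1):
  pos 0: 1100 XOR 1011 = 0111
  pos 1: 1111 XOR 1011 = 0100
  pos 2: 1001 XOR 1011 = 0010
  pos 4: 1011 XOR 1011 = 0000
Remainder (last 3 bits) = 000. This is the CRC / FCS.

000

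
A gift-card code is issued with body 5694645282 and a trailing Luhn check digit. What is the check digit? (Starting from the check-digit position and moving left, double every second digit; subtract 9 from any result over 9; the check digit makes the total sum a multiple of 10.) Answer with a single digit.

0

Partial digits right→left: 2 8 2 5 4 6 4 9 6 5
Double every second digit counting from the check-digit position (so the 1st, 3rd, 5th, ... of the partial from the right).
  doubled (with −9 where >9): 4 4 8 8 3 → sum 27
  kept as-is: 8 5 6 9 5 → sum 33
Total = 27 + 33 = 60.
Check digit = (10 − (60 mod 10)) mod 10 = 0.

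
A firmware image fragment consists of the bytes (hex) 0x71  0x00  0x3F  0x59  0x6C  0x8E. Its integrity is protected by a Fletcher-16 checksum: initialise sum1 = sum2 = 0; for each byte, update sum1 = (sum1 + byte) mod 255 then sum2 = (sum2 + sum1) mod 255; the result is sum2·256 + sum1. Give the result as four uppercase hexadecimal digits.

1905

Running sums (mod 255):
  after byte 0 (0x71): sum1=113, sum2=113
  after byte 1 (0x00): sum1=113, sum2=226
  after byte 2 (0x3F): sum1=176, sum2=147
  after byte 3 (0x59): sum1=10, sum2=157
  after byte 4 (0x6C): sum1=118, sum2=20
  after byte 5 (0x8E): sum1=5, sum2=25
Checksum = sum2·256 + sum1 = 25·256 + 5 = 6405 = 0x1905.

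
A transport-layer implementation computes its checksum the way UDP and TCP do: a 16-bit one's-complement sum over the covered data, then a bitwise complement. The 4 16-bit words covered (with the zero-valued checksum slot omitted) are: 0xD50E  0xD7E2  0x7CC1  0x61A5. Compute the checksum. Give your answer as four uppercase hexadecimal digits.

74A7

One's-complement addition (fold any carry out of bit 15 back into bit 0):
  0xD50E + 0xD7E2 = 0x1ACF0 → wrap carry → 0xACF1
  0xACF1 + 0x7CC1 = 0x129B2 → wrap carry → 0x29B3
  0x29B3 + 0x61A5 = 0x08B58
One's-complement sum = 0x8B58.
Checksum = ~0x8B58 & 0xFFFF = 0x74A7.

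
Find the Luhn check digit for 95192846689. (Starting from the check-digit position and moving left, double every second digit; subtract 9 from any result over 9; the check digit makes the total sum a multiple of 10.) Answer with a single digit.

Partial digits right→left: 9 8 6 6 4 8 2 9 1 5 9
Double every second digit counting from the check-digit position (so the 1st, 3rd, 5th, ... of the partial from the right).
  doubled (with −9 where >9): 9 3 8 4 2 9 → sum 35
  kept as-is: 8 6 8 9 5 → sum 36
Total = 35 + 36 = 71.
Check digit = (10 − (71 mod 10)) mod 10 = 9.

9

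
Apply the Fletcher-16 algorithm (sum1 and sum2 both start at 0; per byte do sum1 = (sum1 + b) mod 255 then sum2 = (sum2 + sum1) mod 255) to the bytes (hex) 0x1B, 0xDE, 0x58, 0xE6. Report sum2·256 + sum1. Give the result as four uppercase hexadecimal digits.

A039

Running sums (mod 255):
  after byte 0 (0x1B): sum1=27, sum2=27
  after byte 1 (0xDE): sum1=249, sum2=21
  after byte 2 (0x58): sum1=82, sum2=103
  after byte 3 (0xE6): sum1=57, sum2=160
Checksum = sum2·256 + sum1 = 160·256 + 57 = 41017 = 0xA039.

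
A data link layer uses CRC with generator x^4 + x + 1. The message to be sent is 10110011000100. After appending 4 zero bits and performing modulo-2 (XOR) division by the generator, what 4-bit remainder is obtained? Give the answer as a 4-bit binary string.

Append 4 zeros: 101100110001000000. Divide by 10011 (XOR where the leading bit is 1):
  pos 0: 10110 XOR 10011 = 00101
  pos 2: 10101 XOR 10011 = 00110
  pos 4: 11010 XOR 10011 = 01001
  pos 5: 10010 XOR 10011 = 00001
  pos 9: 10100 XOR 10011 = 00111
  pos 11: 11100 XOR 10011 = 01111
  pos 12: 11110 XOR 10011 = 01101
  pos 13: 11010 XOR 10011 = 01001
Remainder (last 4 bits) = 1001. This is the CRC / FCS.

1001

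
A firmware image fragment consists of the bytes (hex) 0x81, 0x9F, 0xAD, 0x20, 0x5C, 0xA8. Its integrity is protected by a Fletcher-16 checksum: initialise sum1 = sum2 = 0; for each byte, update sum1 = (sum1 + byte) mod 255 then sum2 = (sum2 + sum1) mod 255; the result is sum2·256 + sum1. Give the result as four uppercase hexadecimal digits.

9FF3

Running sums (mod 255):
  after byte 0 (0x81): sum1=129, sum2=129
  after byte 1 (0x9F): sum1=33, sum2=162
  after byte 2 (0xAD): sum1=206, sum2=113
  after byte 3 (0x20): sum1=238, sum2=96
  after byte 4 (0x5C): sum1=75, sum2=171
  after byte 5 (0xA8): sum1=243, sum2=159
Checksum = sum2·256 + sum1 = 159·256 + 243 = 40947 = 0x9FF3.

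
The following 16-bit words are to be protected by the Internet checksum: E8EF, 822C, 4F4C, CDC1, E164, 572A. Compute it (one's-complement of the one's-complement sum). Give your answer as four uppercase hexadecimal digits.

One's-complement addition (fold any carry out of bit 15 back into bit 0):
  0xE8EF + 0x822C = 0x16B1B → wrap carry → 0x6B1C
  0x6B1C + 0x4F4C = 0x0BA68
  0xBA68 + 0xCDC1 = 0x18829 → wrap carry → 0x882A
  0x882A + 0xE164 = 0x1698E → wrap carry → 0x698F
  0x698F + 0x572A = 0x0C0B9
One's-complement sum = 0xC0B9.
Checksum = ~0xC0B9 & 0xFFFF = 0x3F46.

3F46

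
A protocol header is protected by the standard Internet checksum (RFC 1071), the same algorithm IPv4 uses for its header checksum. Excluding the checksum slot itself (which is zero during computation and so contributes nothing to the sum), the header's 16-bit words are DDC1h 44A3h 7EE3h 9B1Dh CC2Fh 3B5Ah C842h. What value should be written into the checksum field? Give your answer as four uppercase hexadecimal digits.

One's-complement addition (fold any carry out of bit 15 back into bit 0):
  0xDDC1 + 0x44A3 = 0x12264 → wrap carry → 0x2265
  0x2265 + 0x7EE3 = 0x0A148
  0xA148 + 0x9B1D = 0x13C65 → wrap carry → 0x3C66
  0x3C66 + 0xCC2F = 0x10895 → wrap carry → 0x0896
  0x0896 + 0x3B5A = 0x043F0
  0x43F0 + 0xC842 = 0x10C32 → wrap carry → 0x0C33
One's-complement sum = 0x0C33.
Checksum = ~0x0C33 & 0xFFFF = 0xF3CC.

F3CC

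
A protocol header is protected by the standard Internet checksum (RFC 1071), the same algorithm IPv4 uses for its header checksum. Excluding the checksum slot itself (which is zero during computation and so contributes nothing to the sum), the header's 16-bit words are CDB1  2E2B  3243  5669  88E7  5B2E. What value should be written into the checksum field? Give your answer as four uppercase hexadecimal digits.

One's-complement addition (fold any carry out of bit 15 back into bit 0):
  0xCDB1 + 0x2E2B = 0x0FBDC
  0xFBDC + 0x3243 = 0x12E1F → wrap carry → 0x2E20
  0x2E20 + 0x5669 = 0x08489
  0x8489 + 0x88E7 = 0x10D70 → wrap carry → 0x0D71
  0x0D71 + 0x5B2E = 0x0689F
One's-complement sum = 0x689F.
Checksum = ~0x689F & 0xFFFF = 0x9760.

9760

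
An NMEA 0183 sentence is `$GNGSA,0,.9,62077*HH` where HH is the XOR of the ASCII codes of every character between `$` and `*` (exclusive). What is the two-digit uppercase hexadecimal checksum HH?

63

XOR the ASCII codes of the payload characters:
  'G' = 0x47 → acc = 0x47
  'N' = 0x4E → acc = 0x09
  'G' = 0x47 → acc = 0x4E
  'S' = 0x53 → acc = 0x1D
  'A' = 0x41 → acc = 0x5C
  ',' = 0x2C → acc = 0x70
  '0' = 0x30 → acc = 0x40
  ',' = 0x2C → acc = 0x6C
  '.' = 0x2E → acc = 0x42
  '9' = 0x39 → acc = 0x7B
  ',' = 0x2C → acc = 0x57
  '6' = 0x36 → acc = 0x61
  '2' = 0x32 → acc = 0x53
  '0' = 0x30 → acc = 0x63
  '7' = 0x37 → acc = 0x54
  '7' = 0x37 → acc = 0x63
Checksum = 0x63.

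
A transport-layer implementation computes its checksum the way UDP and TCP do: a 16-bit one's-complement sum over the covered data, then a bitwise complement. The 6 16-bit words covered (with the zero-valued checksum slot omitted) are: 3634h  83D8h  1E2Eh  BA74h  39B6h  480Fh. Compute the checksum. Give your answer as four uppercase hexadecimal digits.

EB8A

One's-complement addition (fold any carry out of bit 15 back into bit 0):
  0x3634 + 0x83D8 = 0x0BA0C
  0xBA0C + 0x1E2E = 0x0D83A
  0xD83A + 0xBA74 = 0x192AE → wrap carry → 0x92AF
  0x92AF + 0x39B6 = 0x0CC65
  0xCC65 + 0x480F = 0x11474 → wrap carry → 0x1475
One's-complement sum = 0x1475.
Checksum = ~0x1475 & 0xFFFF = 0xEB8A.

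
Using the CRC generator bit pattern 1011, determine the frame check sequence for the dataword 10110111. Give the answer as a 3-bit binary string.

Append 3 zeros: 10110111000. Divide by 1011 (XOR where the leading bit is 1):
  pos 0: 1011 XOR 1011 = 0000
  pos 5: 1110 XOR 1011 = 0101
  pos 6: 1010 XOR 1011 = 0001
Remainder (last 3 bits) = 010. This is the CRC / FCS.

010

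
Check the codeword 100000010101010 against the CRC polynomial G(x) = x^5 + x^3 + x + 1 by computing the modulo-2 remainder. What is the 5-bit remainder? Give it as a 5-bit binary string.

Modulo-2 division of 100000010101010 by 101011:
  pos 0: 100000 XOR 101011 = 001011
  pos 2: 101101 XOR 101011 = 000110
  pos 5: 110010 XOR 101011 = 011001
  pos 6: 110011 XOR 101011 = 011000
  pos 7: 110000 XOR 101011 = 011011
  pos 8: 110111 XOR 101011 = 011100
  pos 9: 111000 XOR 101011 = 010011
Remainder = 10011 (nonzero — an error is detected).

10011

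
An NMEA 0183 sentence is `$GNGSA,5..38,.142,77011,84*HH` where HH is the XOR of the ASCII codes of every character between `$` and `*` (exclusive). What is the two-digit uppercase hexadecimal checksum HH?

47

XOR the ASCII codes of the payload characters:
  'G' = 0x47 → acc = 0x47
  'N' = 0x4E → acc = 0x09
  'G' = 0x47 → acc = 0x4E
  'S' = 0x53 → acc = 0x1D
  'A' = 0x41 → acc = 0x5C
  ',' = 0x2C → acc = 0x70
  '5' = 0x35 → acc = 0x45
  '.' = 0x2E → acc = 0x6B
  '.' = 0x2E → acc = 0x45
  '3' = 0x33 → acc = 0x76
  '8' = 0x38 → acc = 0x4E
  ',' = 0x2C → acc = 0x62
  '.' = 0x2E → acc = 0x4C
  '1' = 0x31 → acc = 0x7D
  '4' = 0x34 → acc = 0x49
  '2' = 0x32 → acc = 0x7B
  ',' = 0x2C → acc = 0x57
  '7' = 0x37 → acc = 0x60
  '7' = 0x37 → acc = 0x57
  '0' = 0x30 → acc = 0x67
  '1' = 0x31 → acc = 0x56
  '1' = 0x31 → acc = 0x67
  ',' = 0x2C → acc = 0x4B
  '8' = 0x38 → acc = 0x73
  '4' = 0x34 → acc = 0x47
Checksum = 0x47.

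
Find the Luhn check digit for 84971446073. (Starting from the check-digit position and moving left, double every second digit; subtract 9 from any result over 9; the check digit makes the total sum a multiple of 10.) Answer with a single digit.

0

Partial digits right→left: 3 7 0 6 4 4 1 7 9 4 8
Double every second digit counting from the check-digit position (so the 1st, 3rd, 5th, ... of the partial from the right).
  doubled (with −9 where >9): 6 0 8 2 9 7 → sum 32
  kept as-is: 7 6 4 7 4 → sum 28
Total = 32 + 28 = 60.
Check digit = (10 − (60 mod 10)) mod 10 = 0.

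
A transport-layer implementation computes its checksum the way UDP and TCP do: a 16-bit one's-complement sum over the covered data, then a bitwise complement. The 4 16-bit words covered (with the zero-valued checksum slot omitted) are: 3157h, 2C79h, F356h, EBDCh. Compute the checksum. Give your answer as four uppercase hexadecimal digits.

C2FB

One's-complement addition (fold any carry out of bit 15 back into bit 0):
  0x3157 + 0x2C79 = 0x05DD0
  0x5DD0 + 0xF356 = 0x15126 → wrap carry → 0x5127
  0x5127 + 0xEBDC = 0x13D03 → wrap carry → 0x3D04
One's-complement sum = 0x3D04.
Checksum = ~0x3D04 & 0xFFFF = 0xC2FB.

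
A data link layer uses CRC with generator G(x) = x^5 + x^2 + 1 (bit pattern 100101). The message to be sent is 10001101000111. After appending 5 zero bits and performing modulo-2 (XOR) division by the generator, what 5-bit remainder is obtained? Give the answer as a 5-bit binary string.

11110

Append 5 zeros: 1000110100011100000. Divide by 100101 (XOR where the leading bit is 1):
  pos 0: 100011 XOR 100101 = 000110
  pos 3: 110010 XOR 100101 = 010111
  pos 4: 101110 XOR 100101 = 001011
  pos 6: 101101 XOR 100101 = 001000
  pos 8: 100011 XOR 100101 = 000110
  pos 11: 110000 XOR 100101 = 010101
  pos 12: 101010 XOR 100101 = 001111
Remainder (last 5 bits) = 11110. This is the CRC / FCS.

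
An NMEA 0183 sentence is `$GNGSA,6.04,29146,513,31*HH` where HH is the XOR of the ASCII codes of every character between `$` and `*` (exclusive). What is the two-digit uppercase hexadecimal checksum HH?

XOR the ASCII codes of the payload characters:
  'G' = 0x47 → acc = 0x47
  'N' = 0x4E → acc = 0x09
  'G' = 0x47 → acc = 0x4E
  'S' = 0x53 → acc = 0x1D
  'A' = 0x41 → acc = 0x5C
  ',' = 0x2C → acc = 0x70
  '6' = 0x36 → acc = 0x46
  '.' = 0x2E → acc = 0x68
  '0' = 0x30 → acc = 0x58
  '4' = 0x34 → acc = 0x6C
  ',' = 0x2C → acc = 0x40
  '2' = 0x32 → acc = 0x72
  '9' = 0x39 → acc = 0x4B
  '1' = 0x31 → acc = 0x7A
  '4' = 0x34 → acc = 0x4E
  '6' = 0x36 → acc = 0x78
  ',' = 0x2C → acc = 0x54
  '5' = 0x35 → acc = 0x61
  '1' = 0x31 → acc = 0x50
  '3' = 0x33 → acc = 0x63
  ',' = 0x2C → acc = 0x4F
  '3' = 0x33 → acc = 0x7C
  '1' = 0x31 → acc = 0x4D
Checksum = 0x4D.

4D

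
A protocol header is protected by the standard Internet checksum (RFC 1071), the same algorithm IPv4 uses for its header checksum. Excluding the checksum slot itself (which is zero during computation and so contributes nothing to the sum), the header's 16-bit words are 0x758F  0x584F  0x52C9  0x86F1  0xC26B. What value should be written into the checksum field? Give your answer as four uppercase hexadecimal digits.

95FA

One's-complement addition (fold any carry out of bit 15 back into bit 0):
  0x758F + 0x584F = 0x0CDDE
  0xCDDE + 0x52C9 = 0x120A7 → wrap carry → 0x20A8
  0x20A8 + 0x86F1 = 0x0A799
  0xA799 + 0xC26B = 0x16A04 → wrap carry → 0x6A05
One's-complement sum = 0x6A05.
Checksum = ~0x6A05 & 0xFFFF = 0x95FA.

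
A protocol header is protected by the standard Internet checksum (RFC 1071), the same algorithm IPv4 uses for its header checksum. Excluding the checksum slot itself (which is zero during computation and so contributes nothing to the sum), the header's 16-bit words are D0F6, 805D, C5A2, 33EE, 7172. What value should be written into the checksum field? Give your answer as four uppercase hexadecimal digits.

43A8

One's-complement addition (fold any carry out of bit 15 back into bit 0):
  0xD0F6 + 0x805D = 0x15153 → wrap carry → 0x5154
  0x5154 + 0xC5A2 = 0x116F6 → wrap carry → 0x16F7
  0x16F7 + 0x33EE = 0x04AE5
  0x4AE5 + 0x7172 = 0x0BC57
One's-complement sum = 0xBC57.
Checksum = ~0xBC57 & 0xFFFF = 0x43A8.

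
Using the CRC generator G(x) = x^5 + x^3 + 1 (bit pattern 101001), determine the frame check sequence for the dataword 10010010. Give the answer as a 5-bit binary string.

10001

Append 5 zeros: 1001001000000. Divide by 101001 (XOR where the leading bit is 1):
  pos 0: 100100 XOR 101001 = 001101
  pos 2: 110110 XOR 101001 = 011111
  pos 3: 111110 XOR 101001 = 010111
  pos 4: 101110 XOR 101001 = 000111
  pos 7: 111000 XOR 101001 = 010001
Remainder (last 5 bits) = 10001. This is the CRC / FCS.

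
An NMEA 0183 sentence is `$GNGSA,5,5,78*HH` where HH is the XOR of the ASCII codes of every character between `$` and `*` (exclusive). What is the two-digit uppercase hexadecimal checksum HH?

7F

XOR the ASCII codes of the payload characters:
  'G' = 0x47 → acc = 0x47
  'N' = 0x4E → acc = 0x09
  'G' = 0x47 → acc = 0x4E
  'S' = 0x53 → acc = 0x1D
  'A' = 0x41 → acc = 0x5C
  ',' = 0x2C → acc = 0x70
  '5' = 0x35 → acc = 0x45
  ',' = 0x2C → acc = 0x69
  '5' = 0x35 → acc = 0x5C
  ',' = 0x2C → acc = 0x70
  '7' = 0x37 → acc = 0x47
  '8' = 0x38 → acc = 0x7F
Checksum = 0x7F.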